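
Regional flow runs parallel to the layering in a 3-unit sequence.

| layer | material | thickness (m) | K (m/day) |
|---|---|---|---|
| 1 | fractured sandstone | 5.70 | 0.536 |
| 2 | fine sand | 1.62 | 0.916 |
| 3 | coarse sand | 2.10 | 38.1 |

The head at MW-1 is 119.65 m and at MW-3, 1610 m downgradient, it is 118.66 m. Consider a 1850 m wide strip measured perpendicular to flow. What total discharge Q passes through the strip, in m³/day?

Flow is parallel to layering, so each bed carries its own Darcy discharge and the transmissivities add.
Σ(K_i·b_i) = 0.536×5.70 + 0.916×1.62 + 38.1×2.10 = 84.55 m²/day.
Hydraulic gradient i = (119.65 − 118.66) / 1610 = 0.99 / 1610 = 0.0006149.
Q = Σ(K_i·b_i) · W · i = 84.55 × 1850 × 0.0006149 = 96.18 m³/day.

96.2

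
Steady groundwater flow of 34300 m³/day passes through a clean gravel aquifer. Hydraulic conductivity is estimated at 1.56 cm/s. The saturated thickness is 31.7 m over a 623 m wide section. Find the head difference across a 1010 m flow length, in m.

1.30

Convert K: 1.56 cm/s × 864 = 1348 m/day.
Cross-sectional area A = 623 × 31.7 = 19749 m².
From Q = K·A·i, i = Q / (K·A) = 34300 / (1348 × 19749) = 0.001289.
Head loss Δh = i · L = 0.001289 × 1010 = 1.301 m.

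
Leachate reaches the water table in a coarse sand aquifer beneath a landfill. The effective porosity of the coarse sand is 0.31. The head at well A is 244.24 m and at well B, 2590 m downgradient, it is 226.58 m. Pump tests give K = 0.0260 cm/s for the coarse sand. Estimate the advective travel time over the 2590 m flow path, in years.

Convert K: 0.0260 cm/s × 864 = 22.46 m/day.
Hydraulic gradient i = (244.24 − 226.58) / 2590 = 17.66 / 2590 = 0.006819.
Darcy flux q = K · i = 22.46 × 0.006819 = 0.1532 m/day.
Seepage velocity v = q / n_e = 0.1532 / 0.31 = 0.4941 m/day.
Travel time t = L / v = 2590 / 0.4941 = 5242 days = 14.35 years.

14.4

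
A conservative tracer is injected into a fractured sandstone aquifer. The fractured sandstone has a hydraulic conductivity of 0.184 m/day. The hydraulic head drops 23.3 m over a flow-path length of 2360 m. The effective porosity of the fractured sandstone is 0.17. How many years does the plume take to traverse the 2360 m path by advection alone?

605

Hydraulic gradient i = Δh / L = 23.3 / 2360 = 0.009873.
Darcy flux q = K · i = 0.1840 × 0.009873 = 0.001817 m/day.
Seepage velocity v = q / n_e = 0.001817 / 0.17 = 0.01069 m/day.
Travel time t = L / v = 2360 / 0.01069 = 2.209e+05 days = 604.7 years.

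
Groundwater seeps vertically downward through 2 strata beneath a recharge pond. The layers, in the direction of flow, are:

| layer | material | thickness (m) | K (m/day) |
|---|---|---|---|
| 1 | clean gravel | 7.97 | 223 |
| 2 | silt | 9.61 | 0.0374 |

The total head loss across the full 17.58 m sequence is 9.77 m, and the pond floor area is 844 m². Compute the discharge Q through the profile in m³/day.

Flow is perpendicular to layering, so the layers act in series and the equivalent K is the thickness-weighted harmonic mean.
Total thickness L = 7.97 + 9.61 = 17.58 m.
Σ(b_i/K_i) = 7.97/223 + 9.61/0.0374 = 257.0 d.
K_eq = L / Σ(b_i/K_i) = 17.58 / 257.0 = 0.06841 m/day.
Q = K_eq · A · (Δh/L) = 0.06841 × 844 × (9.77/17.58) = 32.09 m³/day.

32.1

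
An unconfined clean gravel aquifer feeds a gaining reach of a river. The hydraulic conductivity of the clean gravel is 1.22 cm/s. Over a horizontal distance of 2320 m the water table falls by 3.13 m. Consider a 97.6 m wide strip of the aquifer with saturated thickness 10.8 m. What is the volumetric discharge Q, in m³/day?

1500

Convert K: 1.22 cm/s × 864 = 1054 m/day.
Cross-sectional area A = 97.6 × 10.8 = 1054 m².
Hydraulic gradient i = Δh / L = 3.13 / 2320 = 0.001349.
Darcy's law: Q = K · A · i = 1054 × 1054 × 0.001349 = 1499 m³/day.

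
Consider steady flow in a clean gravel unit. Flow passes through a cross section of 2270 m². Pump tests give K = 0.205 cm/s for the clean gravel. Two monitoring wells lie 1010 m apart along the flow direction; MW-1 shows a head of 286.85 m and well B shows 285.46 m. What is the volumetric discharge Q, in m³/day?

Convert K: 0.205 cm/s × 864 = 177.1 m/day.
Hydraulic gradient i = (286.85 − 285.46) / 1010 = 1.39 / 1010 = 0.001376.
Darcy's law: Q = K · A · i = 177.1 × 2270 × 0.001376 = 553.3 m³/day.

553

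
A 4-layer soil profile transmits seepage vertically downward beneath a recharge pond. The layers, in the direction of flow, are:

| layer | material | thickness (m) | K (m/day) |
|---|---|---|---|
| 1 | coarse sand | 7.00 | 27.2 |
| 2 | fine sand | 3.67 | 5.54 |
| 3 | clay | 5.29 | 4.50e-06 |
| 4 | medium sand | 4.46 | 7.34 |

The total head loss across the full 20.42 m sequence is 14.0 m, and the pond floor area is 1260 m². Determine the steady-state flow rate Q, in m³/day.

Flow is perpendicular to layering, so the layers act in series and the equivalent K is the thickness-weighted harmonic mean.
Total thickness L = 7.00 + 3.67 + 5.29 + 4.46 = 20.42 m.
Σ(b_i/K_i) = 7.00/27.2 + 3.67/5.54 + 5.29/4.50e-06 + 4.46/7.34 = 1.176e+06 d.
K_eq = L / Σ(b_i/K_i) = 20.42 / 1.176e+06 = 1.737e-05 m/day.
Q = K_eq · A · (Δh/L) = 1.737e-05 × 1260 × (14.0/20.42) = 0.01501 m³/day.

0.0150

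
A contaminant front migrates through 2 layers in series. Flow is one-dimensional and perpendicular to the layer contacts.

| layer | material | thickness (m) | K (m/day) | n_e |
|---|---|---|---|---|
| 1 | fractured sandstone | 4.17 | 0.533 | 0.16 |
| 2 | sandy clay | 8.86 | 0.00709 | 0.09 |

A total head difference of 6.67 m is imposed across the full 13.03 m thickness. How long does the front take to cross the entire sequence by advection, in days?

With flow normal to the layers, continuity requires the same specific discharge q through every layer.
Σ(b_i/K_i) = 4.17/0.533 + 8.86/0.00709 = 1257 d.
q = Δh / Σ(b_i/K_i) = 6.67 / 1257 = 0.005304 m/day.
In each layer the seepage velocity is v_i = q/n_i, so the layer transit time is t_i = b_i·n_i / q:
  layer 1 (fractured sandstone): t_1 = 4.17 × 0.16 / 0.005304 = 125.8 d
  layer 2 (sandy clay): t_2 = 8.86 × 0.09 / 0.005304 = 150.3 d
Total t = Σ t_i = 276.1 days.

276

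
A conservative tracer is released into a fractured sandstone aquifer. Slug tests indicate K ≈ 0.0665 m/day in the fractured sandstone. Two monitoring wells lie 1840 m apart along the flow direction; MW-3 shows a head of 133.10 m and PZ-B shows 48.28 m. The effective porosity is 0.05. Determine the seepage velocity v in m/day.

0.0613

Hydraulic gradient i = (133.10 − 48.28) / 1840 = 84.82 / 1840 = 0.04610.
Darcy flux q = K · i = 0.06650 × 0.04610 = 0.003066 m/day.
Seepage velocity v = q / n_e = 0.003066 / 0.05 = 0.06131 m/day.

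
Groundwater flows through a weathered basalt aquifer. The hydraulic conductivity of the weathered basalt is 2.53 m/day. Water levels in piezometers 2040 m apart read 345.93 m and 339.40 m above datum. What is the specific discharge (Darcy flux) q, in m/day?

Hydraulic gradient i = (345.93 − 339.40) / 2040 = 6.53 / 2040 = 0.003201.
Specific discharge q = K · i = 2.530 × 0.003201 = 0.008098 m/day.

0.00810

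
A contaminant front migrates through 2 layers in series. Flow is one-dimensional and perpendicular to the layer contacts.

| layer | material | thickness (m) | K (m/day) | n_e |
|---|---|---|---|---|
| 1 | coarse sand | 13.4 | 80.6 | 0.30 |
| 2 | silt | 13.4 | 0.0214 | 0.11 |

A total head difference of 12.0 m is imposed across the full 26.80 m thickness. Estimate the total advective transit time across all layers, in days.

287

With flow normal to the layers, continuity requires the same specific discharge q through every layer.
Σ(b_i/K_i) = 13.4/80.6 + 13.4/0.0214 = 626.3 d.
q = Δh / Σ(b_i/K_i) = 12.0 / 626.3 = 0.01916 m/day.
In each layer the seepage velocity is v_i = q/n_i, so the layer transit time is t_i = b_i·n_i / q:
  layer 1 (coarse sand): t_1 = 13.4 × 0.30 / 0.01916 = 209.8 d
  layer 2 (silt): t_2 = 13.4 × 0.11 / 0.01916 = 76.93 d
Total t = Σ t_i = 286.8 days.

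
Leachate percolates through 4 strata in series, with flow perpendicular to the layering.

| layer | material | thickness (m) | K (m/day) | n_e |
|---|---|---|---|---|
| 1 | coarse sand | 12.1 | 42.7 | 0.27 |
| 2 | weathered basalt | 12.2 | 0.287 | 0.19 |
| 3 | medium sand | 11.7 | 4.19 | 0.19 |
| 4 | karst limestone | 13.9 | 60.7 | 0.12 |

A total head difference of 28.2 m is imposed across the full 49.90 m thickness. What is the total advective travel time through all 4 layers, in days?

15.4

With flow normal to the layers, continuity requires the same specific discharge q through every layer.
Σ(b_i/K_i) = 12.1/42.7 + 12.2/0.287 + 11.7/4.19 + 13.9/60.7 = 45.81 d.
q = Δh / Σ(b_i/K_i) = 28.2 / 45.81 = 0.6155 m/day.
In each layer the seepage velocity is v_i = q/n_i, so the layer transit time is t_i = b_i·n_i / q:
  layer 1 (coarse sand): t_1 = 12.1 × 0.27 / 0.6155 = 5.308 d
  layer 2 (weathered basalt): t_2 = 12.2 × 0.19 / 0.6155 = 3.766 d
  layer 3 (medium sand): t_3 = 11.7 × 0.19 / 0.6155 = 3.611 d
  layer 4 (karst limestone): t_4 = 13.9 × 0.12 / 0.6155 = 2.710 d
Total t = Σ t_i = 15.39 days.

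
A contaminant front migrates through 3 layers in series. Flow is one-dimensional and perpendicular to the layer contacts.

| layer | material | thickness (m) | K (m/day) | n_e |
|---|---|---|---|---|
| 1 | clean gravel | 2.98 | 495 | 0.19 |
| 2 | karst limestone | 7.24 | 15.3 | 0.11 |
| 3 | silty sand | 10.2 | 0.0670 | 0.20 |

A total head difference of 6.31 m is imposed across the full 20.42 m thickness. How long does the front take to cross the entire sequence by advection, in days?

82.4

With flow normal to the layers, continuity requires the same specific discharge q through every layer.
Σ(b_i/K_i) = 2.98/495 + 7.24/15.3 + 10.2/0.0670 = 152.7 d.
q = Δh / Σ(b_i/K_i) = 6.31 / 152.7 = 0.04132 m/day.
In each layer the seepage velocity is v_i = q/n_i, so the layer transit time is t_i = b_i·n_i / q:
  layer 1 (clean gravel): t_1 = 2.98 × 0.19 / 0.04132 = 13.70 d
  layer 2 (karst limestone): t_2 = 7.24 × 0.11 / 0.04132 = 19.27 d
  layer 3 (silty sand): t_3 = 10.2 × 0.20 / 0.04132 = 49.37 d
Total t = Σ t_i = 82.35 days.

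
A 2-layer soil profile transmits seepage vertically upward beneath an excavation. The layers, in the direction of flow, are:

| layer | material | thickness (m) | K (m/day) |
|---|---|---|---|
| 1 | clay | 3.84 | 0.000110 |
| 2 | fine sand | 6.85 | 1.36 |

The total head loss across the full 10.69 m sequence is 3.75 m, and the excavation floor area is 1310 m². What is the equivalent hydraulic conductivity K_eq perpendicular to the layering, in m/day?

Flow is perpendicular to layering, so the layers act in series and the equivalent K is the thickness-weighted harmonic mean.
Total thickness L = 3.84 + 6.85 = 10.69 m.
Σ(b_i/K_i) = 3.84/0.000110 + 6.85/1.36 = 34914 d.
K_eq = L / Σ(b_i/K_i) = 10.69 / 34914 = 0.0003062 m/day.

0.000306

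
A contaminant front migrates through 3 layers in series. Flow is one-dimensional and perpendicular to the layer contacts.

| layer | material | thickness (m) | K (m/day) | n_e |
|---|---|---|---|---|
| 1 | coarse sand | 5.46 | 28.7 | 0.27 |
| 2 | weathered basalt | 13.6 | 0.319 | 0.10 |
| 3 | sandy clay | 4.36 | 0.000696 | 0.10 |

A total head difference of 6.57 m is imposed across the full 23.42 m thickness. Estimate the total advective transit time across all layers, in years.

8.60

With flow normal to the layers, continuity requires the same specific discharge q through every layer.
Σ(b_i/K_i) = 5.46/28.7 + 13.6/0.319 + 4.36/0.000696 = 6307 d.
q = Δh / Σ(b_i/K_i) = 6.57 / 6307 = 0.001042 m/day.
In each layer the seepage velocity is v_i = q/n_i, so the layer transit time is t_i = b_i·n_i / q:
  layer 1 (coarse sand): t_1 = 5.46 × 0.27 / 0.001042 = 1415 d
  layer 2 (weathered basalt): t_2 = 13.6 × 0.10 / 0.001042 = 1306 d
  layer 3 (sandy clay): t_3 = 4.36 × 0.10 / 0.001042 = 418.6 d
Total t = Σ t_i = 3139 days = 8.595 years.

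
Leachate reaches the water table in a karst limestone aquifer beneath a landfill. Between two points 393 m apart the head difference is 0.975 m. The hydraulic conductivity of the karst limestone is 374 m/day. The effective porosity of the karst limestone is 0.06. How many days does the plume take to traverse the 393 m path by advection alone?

Hydraulic gradient i = Δh / L = 0.975 / 393 = 0.002481.
Darcy flux q = K · i = 374.0 × 0.002481 = 0.9279 m/day.
Seepage velocity v = q / n_e = 0.9279 / 0.06 = 15.46 m/day.
Travel time t = L / v = 393 / 15.46 = 25.41 days.

25.4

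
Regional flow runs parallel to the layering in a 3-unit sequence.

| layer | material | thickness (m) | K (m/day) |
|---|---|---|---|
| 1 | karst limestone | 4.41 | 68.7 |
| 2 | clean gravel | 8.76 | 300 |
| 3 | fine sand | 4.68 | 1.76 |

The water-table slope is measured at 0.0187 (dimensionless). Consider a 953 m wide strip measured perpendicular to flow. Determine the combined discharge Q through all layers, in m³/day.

52400

Flow is parallel to layering, so each bed carries its own Darcy discharge and the transmissivities add.
Σ(K_i·b_i) = 68.7×4.41 + 300×8.76 + 1.76×4.68 = 2939 m²/day.
Hydraulic gradient i = 0.0187.
Q = Σ(K_i·b_i) · W · i = 2939 × 953 × 0.01870 = 52380 m³/day.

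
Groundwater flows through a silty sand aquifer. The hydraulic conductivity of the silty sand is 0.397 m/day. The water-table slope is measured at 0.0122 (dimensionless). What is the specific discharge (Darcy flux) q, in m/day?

Hydraulic gradient i = 0.0122.
Specific discharge q = K · i = 0.3970 × 0.01220 = 0.004843 m/day.

0.00484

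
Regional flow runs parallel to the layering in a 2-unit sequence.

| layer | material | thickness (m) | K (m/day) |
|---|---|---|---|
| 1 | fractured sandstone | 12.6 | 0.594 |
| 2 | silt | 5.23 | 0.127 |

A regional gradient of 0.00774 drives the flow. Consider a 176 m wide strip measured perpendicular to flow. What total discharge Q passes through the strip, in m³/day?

Flow is parallel to layering, so each bed carries its own Darcy discharge and the transmissivities add.
Σ(K_i·b_i) = 0.594×12.6 + 0.127×5.23 = 8.149 m²/day.
Hydraulic gradient i = 0.00774.
Q = Σ(K_i·b_i) · W · i = 8.149 × 176 × 0.007740 = 11.10 m³/day.

11.1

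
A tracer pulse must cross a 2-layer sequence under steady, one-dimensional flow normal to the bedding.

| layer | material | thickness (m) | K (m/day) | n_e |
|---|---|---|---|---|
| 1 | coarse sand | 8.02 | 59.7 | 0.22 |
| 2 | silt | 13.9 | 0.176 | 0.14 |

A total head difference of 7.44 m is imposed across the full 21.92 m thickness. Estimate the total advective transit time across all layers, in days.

With flow normal to the layers, continuity requires the same specific discharge q through every layer.
Σ(b_i/K_i) = 8.02/59.7 + 13.9/0.176 = 79.11 d.
q = Δh / Σ(b_i/K_i) = 7.44 / 79.11 = 0.09404 m/day.
In each layer the seepage velocity is v_i = q/n_i, so the layer transit time is t_i = b_i·n_i / q:
  layer 1 (coarse sand): t_1 = 8.02 × 0.22 / 0.09404 = 18.76 d
  layer 2 (silt): t_2 = 13.9 × 0.14 / 0.09404 = 20.69 d
Total t = Σ t_i = 39.45 days.

39.5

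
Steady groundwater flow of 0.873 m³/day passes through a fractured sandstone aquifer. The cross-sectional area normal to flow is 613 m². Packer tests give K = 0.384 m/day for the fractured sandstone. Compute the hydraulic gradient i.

From Q = K·A·i, i = Q / (K·A) = 0.873 / (0.3840 × 613.0) = 0.003709.

0.00371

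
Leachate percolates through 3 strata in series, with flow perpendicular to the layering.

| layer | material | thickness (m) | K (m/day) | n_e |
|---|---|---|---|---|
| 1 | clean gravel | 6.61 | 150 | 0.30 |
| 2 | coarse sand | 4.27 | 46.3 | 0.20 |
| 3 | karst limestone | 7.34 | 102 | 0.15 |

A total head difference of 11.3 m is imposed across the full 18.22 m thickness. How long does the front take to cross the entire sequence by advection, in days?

0.0726

With flow normal to the layers, continuity requires the same specific discharge q through every layer.
Σ(b_i/K_i) = 6.61/150 + 4.27/46.3 + 7.34/102 = 0.2083 d.
q = Δh / Σ(b_i/K_i) = 11.3 / 0.2083 = 54.26 m/day.
In each layer the seepage velocity is v_i = q/n_i, so the layer transit time is t_i = b_i·n_i / q:
  layer 1 (clean gravel): t_1 = 6.61 × 0.30 / 54.26 = 0.03655 d
  layer 2 (coarse sand): t_2 = 4.27 × 0.20 / 54.26 = 0.01574 d
  layer 3 (karst limestone): t_3 = 7.34 × 0.15 / 54.26 = 0.02029 d
Total t = Σ t_i = 0.07257 days.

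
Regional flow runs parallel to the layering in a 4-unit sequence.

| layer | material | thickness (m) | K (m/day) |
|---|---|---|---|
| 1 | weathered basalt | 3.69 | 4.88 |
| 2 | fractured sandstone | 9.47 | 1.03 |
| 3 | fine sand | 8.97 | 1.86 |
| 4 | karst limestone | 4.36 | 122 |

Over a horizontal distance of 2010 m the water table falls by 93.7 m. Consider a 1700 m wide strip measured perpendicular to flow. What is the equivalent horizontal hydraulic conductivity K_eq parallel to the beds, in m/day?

21.8

Flow is parallel to layering, so each bed carries its own Darcy discharge and the transmissivities add.
Σ(K_i·b_i) = 4.88×3.69 + 1.03×9.47 + 1.86×8.97 + 122×4.36 = 576.4 m²/day.
Total thickness b = 26.49 m, so K_eq = Σ(K_i·b_i)/b = 21.76 m/day.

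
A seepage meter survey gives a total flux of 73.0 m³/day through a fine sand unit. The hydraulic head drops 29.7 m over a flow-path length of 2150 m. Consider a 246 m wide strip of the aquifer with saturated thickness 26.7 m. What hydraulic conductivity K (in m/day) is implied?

Cross-sectional area A = 246 × 26.7 = 6568 m².
Hydraulic gradient i = Δh / L = 29.7 / 2150 = 0.01381.
From Q = K·A·i, K = Q / (A·i) = 73.0 / (6568 × 0.01381) = 0.8046 m/day.

0.805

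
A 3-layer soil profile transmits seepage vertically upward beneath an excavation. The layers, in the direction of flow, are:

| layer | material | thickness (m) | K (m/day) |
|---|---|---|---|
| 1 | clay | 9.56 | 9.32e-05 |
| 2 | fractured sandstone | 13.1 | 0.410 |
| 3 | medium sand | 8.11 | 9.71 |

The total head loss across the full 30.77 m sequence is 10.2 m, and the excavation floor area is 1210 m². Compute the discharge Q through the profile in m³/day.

0.120

Flow is perpendicular to layering, so the layers act in series and the equivalent K is the thickness-weighted harmonic mean.
Total thickness L = 9.56 + 13.1 + 8.11 = 30.77 m.
Σ(b_i/K_i) = 9.56/9.32e-05 + 13.1/0.410 + 8.11/9.71 = 1.026e+05 d.
K_eq = L / Σ(b_i/K_i) = 30.77 / 1.026e+05 = 0.0002999 m/day.
Q = K_eq · A · (Δh/L) = 0.0002999 × 1210 × (10.2/30.77) = 0.1203 m³/day.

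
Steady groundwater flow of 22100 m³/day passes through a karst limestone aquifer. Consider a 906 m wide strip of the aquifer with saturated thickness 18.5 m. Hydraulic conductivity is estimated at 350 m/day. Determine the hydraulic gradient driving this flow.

Cross-sectional area A = 906 × 18.5 = 16761 m².
From Q = K·A·i, i = Q / (K·A) = 22100 / (350.0 × 16761) = 0.003767.

0.00377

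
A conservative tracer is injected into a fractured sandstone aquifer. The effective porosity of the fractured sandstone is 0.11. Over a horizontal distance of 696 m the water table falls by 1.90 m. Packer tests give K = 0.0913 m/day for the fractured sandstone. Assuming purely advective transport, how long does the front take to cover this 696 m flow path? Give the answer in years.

841

Hydraulic gradient i = Δh / L = 1.90 / 696 = 0.002730.
Darcy flux q = K · i = 0.09130 × 0.002730 = 0.0002492 m/day.
Seepage velocity v = q / n_e = 0.0002492 / 0.11 = 0.002266 m/day.
Travel time t = L / v = 696 / 0.002266 = 3.072e+05 days = 841.0 years.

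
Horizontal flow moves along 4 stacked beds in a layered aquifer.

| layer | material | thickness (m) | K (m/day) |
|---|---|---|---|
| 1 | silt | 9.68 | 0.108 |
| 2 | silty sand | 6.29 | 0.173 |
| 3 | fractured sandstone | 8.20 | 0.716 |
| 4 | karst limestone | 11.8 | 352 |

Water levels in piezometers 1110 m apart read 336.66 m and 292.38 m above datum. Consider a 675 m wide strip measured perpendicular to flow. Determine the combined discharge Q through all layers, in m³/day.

Flow is parallel to layering, so each bed carries its own Darcy discharge and the transmissivities add.
Σ(K_i·b_i) = 0.108×9.68 + 0.173×6.29 + 0.716×8.20 + 352×11.8 = 4162 m²/day.
Hydraulic gradient i = (336.66 − 292.38) / 1110 = 44.28 / 1110 = 0.03989.
Q = Σ(K_i·b_i) · W · i = 4162 × 675 × 0.03989 = 1.121e+05 m³/day.

112000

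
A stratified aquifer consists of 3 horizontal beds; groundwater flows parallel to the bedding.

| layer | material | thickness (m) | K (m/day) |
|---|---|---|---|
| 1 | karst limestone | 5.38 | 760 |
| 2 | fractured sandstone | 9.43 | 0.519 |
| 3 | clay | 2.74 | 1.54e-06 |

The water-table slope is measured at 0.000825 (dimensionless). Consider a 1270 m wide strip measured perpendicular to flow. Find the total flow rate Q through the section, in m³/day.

Flow is parallel to layering, so each bed carries its own Darcy discharge and the transmissivities add.
Σ(K_i·b_i) = 760×5.38 + 0.519×9.43 + 1.54e-06×2.74 = 4094 m²/day.
Hydraulic gradient i = 0.000825.
Q = Σ(K_i·b_i) · W · i = 4094 × 1270 × 0.0008250 = 4289 m³/day.

4290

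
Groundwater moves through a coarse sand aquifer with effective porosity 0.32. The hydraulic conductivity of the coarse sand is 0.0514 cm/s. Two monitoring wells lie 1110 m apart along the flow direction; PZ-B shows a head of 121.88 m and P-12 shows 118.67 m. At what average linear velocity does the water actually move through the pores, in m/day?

Convert K: 0.0514 cm/s × 864 = 44.41 m/day.
Hydraulic gradient i = (121.88 − 118.67) / 1110 = 3.21 / 1110 = 0.002892.
Darcy flux q = K · i = 44.41 × 0.002892 = 0.1284 m/day.
Seepage velocity v = q / n_e = 0.1284 / 0.32 = 0.4013 m/day.

0.401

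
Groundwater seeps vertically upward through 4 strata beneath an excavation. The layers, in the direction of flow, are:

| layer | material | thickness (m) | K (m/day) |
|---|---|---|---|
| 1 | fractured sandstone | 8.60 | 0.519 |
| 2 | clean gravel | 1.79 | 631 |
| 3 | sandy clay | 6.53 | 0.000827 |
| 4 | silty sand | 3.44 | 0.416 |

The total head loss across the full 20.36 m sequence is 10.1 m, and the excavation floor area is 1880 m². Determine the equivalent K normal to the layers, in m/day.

Flow is perpendicular to layering, so the layers act in series and the equivalent K is the thickness-weighted harmonic mean.
Total thickness L = 8.60 + 1.79 + 6.53 + 3.44 = 20.36 m.
Σ(b_i/K_i) = 8.60/0.519 + 1.79/631 + 6.53/0.000827 + 3.44/0.416 = 7921 d.
K_eq = L / Σ(b_i/K_i) = 20.36 / 7921 = 0.002570 m/day.

0.00257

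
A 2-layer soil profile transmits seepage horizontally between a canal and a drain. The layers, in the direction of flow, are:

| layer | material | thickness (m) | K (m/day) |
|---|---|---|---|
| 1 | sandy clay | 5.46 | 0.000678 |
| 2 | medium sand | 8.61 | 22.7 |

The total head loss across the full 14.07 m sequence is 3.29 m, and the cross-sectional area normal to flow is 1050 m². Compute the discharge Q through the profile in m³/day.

0.429

Flow is perpendicular to layering, so the layers act in series and the equivalent K is the thickness-weighted harmonic mean.
Total thickness L = 5.46 + 8.61 = 14.07 m.
Σ(b_i/K_i) = 5.46/0.000678 + 8.61/22.7 = 8053 d.
K_eq = L / Σ(b_i/K_i) = 14.07 / 8053 = 0.001747 m/day.
Q = K_eq · A · (Δh/L) = 0.001747 × 1050 × (3.29/14.07) = 0.4289 m³/day.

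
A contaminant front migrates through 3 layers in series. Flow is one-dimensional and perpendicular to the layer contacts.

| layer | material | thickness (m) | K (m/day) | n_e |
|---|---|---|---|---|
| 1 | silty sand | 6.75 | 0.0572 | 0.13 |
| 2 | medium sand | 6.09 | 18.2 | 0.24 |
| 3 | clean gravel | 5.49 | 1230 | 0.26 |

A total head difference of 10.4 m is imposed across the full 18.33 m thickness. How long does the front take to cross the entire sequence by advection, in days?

42.9

With flow normal to the layers, continuity requires the same specific discharge q through every layer.
Σ(b_i/K_i) = 6.75/0.0572 + 6.09/18.2 + 5.49/1230 = 118.3 d.
q = Δh / Σ(b_i/K_i) = 10.4 / 118.3 = 0.08788 m/day.
In each layer the seepage velocity is v_i = q/n_i, so the layer transit time is t_i = b_i·n_i / q:
  layer 1 (silty sand): t_1 = 6.75 × 0.13 / 0.08788 = 9.985 d
  layer 2 (medium sand): t_2 = 6.09 × 0.24 / 0.08788 = 16.63 d
  layer 3 (clean gravel): t_3 = 5.49 × 0.26 / 0.08788 = 16.24 d
Total t = Σ t_i = 42.86 days.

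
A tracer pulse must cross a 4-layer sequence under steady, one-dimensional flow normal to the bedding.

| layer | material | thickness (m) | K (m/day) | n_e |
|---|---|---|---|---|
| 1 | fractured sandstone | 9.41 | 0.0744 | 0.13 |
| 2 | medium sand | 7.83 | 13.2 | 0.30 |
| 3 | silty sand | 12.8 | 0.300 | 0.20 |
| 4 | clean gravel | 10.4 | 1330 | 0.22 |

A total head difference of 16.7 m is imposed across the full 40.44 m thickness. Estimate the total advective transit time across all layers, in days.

With flow normal to the layers, continuity requires the same specific discharge q through every layer.
Σ(b_i/K_i) = 9.41/0.0744 + 7.83/13.2 + 12.8/0.300 + 10.4/1330 = 169.7 d.
q = Δh / Σ(b_i/K_i) = 16.7 / 169.7 = 0.09838 m/day.
In each layer the seepage velocity is v_i = q/n_i, so the layer transit time is t_i = b_i·n_i / q:
  layer 1 (fractured sandstone): t_1 = 9.41 × 0.13 / 0.09838 = 12.43 d
  layer 2 (medium sand): t_2 = 7.83 × 0.30 / 0.09838 = 23.88 d
  layer 3 (silty sand): t_3 = 12.8 × 0.20 / 0.09838 = 26.02 d
  layer 4 (clean gravel): t_4 = 10.4 × 0.22 / 0.09838 = 23.26 d
Total t = Σ t_i = 85.59 days.

85.6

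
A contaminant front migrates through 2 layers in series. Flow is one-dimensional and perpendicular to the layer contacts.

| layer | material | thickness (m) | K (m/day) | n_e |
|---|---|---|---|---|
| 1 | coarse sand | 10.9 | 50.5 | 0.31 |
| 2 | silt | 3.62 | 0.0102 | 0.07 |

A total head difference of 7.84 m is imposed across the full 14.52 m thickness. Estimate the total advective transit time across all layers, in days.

With flow normal to the layers, continuity requires the same specific discharge q through every layer.
Σ(b_i/K_i) = 10.9/50.5 + 3.62/0.0102 = 355.1 d.
q = Δh / Σ(b_i/K_i) = 7.84 / 355.1 = 0.02208 m/day.
In each layer the seepage velocity is v_i = q/n_i, so the layer transit time is t_i = b_i·n_i / q:
  layer 1 (coarse sand): t_1 = 10.9 × 0.31 / 0.02208 = 153.1 d
  layer 2 (silt): t_2 = 3.62 × 0.07 / 0.02208 = 11.48 d
Total t = Σ t_i = 164.5 days.

165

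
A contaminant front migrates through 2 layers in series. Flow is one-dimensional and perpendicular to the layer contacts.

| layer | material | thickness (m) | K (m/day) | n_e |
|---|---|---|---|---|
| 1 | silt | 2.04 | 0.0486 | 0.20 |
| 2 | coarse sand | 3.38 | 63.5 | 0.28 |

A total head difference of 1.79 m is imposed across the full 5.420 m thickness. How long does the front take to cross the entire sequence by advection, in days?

31.8

With flow normal to the layers, continuity requires the same specific discharge q through every layer.
Σ(b_i/K_i) = 2.04/0.0486 + 3.38/63.5 = 42.03 d.
q = Δh / Σ(b_i/K_i) = 1.79 / 42.03 = 0.04259 m/day.
In each layer the seepage velocity is v_i = q/n_i, so the layer transit time is t_i = b_i·n_i / q:
  layer 1 (silt): t_1 = 2.04 × 0.20 / 0.04259 = 9.580 d
  layer 2 (coarse sand): t_2 = 3.38 × 0.28 / 0.04259 = 22.22 d
Total t = Σ t_i = 31.80 days.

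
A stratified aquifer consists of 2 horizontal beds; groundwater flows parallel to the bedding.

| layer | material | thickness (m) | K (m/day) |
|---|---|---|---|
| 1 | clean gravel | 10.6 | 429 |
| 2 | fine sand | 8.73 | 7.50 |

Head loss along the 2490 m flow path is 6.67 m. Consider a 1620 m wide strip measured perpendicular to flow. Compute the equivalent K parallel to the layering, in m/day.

239

Flow is parallel to layering, so each bed carries its own Darcy discharge and the transmissivities add.
Σ(K_i·b_i) = 429×10.6 + 7.50×8.73 = 4613 m²/day.
Total thickness b = 19.33 m, so K_eq = Σ(K_i·b_i)/b = 238.6 m/day.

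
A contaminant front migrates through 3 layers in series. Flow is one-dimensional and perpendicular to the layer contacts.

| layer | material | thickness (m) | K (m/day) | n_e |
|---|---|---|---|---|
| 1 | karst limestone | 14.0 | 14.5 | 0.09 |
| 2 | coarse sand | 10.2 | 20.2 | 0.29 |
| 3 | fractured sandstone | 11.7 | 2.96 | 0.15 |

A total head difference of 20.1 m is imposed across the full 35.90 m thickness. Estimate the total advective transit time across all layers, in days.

With flow normal to the layers, continuity requires the same specific discharge q through every layer.
Σ(b_i/K_i) = 14.0/14.5 + 10.2/20.2 + 11.7/2.96 = 5.423 d.
q = Δh / Σ(b_i/K_i) = 20.1 / 5.423 = 3.706 m/day.
In each layer the seepage velocity is v_i = q/n_i, so the layer transit time is t_i = b_i·n_i / q:
  layer 1 (karst limestone): t_1 = 14.0 × 0.09 / 3.706 = 0.3400 d
  layer 2 (coarse sand): t_2 = 10.2 × 0.29 / 3.706 = 0.7981 d
  layer 3 (fractured sandstone): t_3 = 11.7 × 0.15 / 3.706 = 0.4735 d
Total t = Σ t_i = 1.612 days.

1.61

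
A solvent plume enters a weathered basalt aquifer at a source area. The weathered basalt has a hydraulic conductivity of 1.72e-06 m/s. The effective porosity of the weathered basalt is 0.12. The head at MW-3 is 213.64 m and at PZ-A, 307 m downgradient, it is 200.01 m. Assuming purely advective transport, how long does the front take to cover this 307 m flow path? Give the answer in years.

15.3

Convert K: 1.72e-06 m/s × 86400 = 0.1486 m/day.
Hydraulic gradient i = (213.64 − 200.01) / 307 = 13.63 / 307 = 0.04440.
Darcy flux q = K · i = 0.1486 × 0.04440 = 0.006598 m/day.
Seepage velocity v = q / n_e = 0.006598 / 0.12 = 0.05498 m/day.
Travel time t = L / v = 307 / 0.05498 = 5584 days = 15.29 years.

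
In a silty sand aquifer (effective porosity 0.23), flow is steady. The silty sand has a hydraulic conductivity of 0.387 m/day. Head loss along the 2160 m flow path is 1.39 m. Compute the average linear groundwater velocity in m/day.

0.00108

Hydraulic gradient i = Δh / L = 1.39 / 2160 = 0.0006435.
Darcy flux q = K · i = 0.3870 × 0.0006435 = 0.0002490 m/day.
Seepage velocity v = q / n_e = 0.0002490 / 0.23 = 0.001083 m/day.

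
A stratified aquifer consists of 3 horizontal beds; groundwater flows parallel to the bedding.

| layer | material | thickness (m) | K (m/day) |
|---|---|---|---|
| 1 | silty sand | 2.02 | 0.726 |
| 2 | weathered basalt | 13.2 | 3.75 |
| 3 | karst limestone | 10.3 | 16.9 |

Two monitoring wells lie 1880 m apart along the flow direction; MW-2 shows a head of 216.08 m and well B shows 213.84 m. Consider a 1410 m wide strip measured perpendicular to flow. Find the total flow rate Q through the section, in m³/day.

Flow is parallel to layering, so each bed carries its own Darcy discharge and the transmissivities add.
Σ(K_i·b_i) = 0.726×2.02 + 3.75×13.2 + 16.9×10.3 = 225.0 m²/day.
Hydraulic gradient i = (216.08 − 213.84) / 1880 = 2.24 / 1880 = 0.001191.
Q = Σ(K_i·b_i) · W · i = 225.0 × 1410 × 0.001191 = 378.1 m³/day.

378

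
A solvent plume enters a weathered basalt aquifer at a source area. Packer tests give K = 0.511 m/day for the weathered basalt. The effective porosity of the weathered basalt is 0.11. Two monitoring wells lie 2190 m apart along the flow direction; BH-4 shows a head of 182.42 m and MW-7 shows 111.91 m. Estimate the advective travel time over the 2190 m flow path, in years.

40.1

Hydraulic gradient i = (182.42 − 111.91) / 2190 = 70.51 / 2190 = 0.03220.
Darcy flux q = K · i = 0.5110 × 0.03220 = 0.01645 m/day.
Seepage velocity v = q / n_e = 0.01645 / 0.11 = 0.1496 m/day.
Travel time t = L / v = 2190 / 0.1496 = 14642 days = 40.09 years.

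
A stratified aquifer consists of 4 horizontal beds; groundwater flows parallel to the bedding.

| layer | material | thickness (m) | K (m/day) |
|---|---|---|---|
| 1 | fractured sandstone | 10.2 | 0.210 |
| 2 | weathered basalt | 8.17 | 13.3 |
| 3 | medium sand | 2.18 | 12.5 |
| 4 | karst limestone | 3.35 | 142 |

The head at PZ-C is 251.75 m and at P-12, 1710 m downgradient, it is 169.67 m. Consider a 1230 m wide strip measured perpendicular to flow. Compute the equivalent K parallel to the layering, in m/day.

25.7

Flow is parallel to layering, so each bed carries its own Darcy discharge and the transmissivities add.
Σ(K_i·b_i) = 0.210×10.2 + 13.3×8.17 + 12.5×2.18 + 142×3.35 = 613.8 m²/day.
Total thickness b = 23.90 m, so K_eq = Σ(K_i·b_i)/b = 25.68 m/day.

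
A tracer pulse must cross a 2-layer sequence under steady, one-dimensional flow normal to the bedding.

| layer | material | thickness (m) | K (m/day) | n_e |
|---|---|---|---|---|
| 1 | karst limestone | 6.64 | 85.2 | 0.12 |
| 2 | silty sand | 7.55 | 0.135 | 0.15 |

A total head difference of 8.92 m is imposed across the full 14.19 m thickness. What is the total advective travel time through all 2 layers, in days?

12.1

With flow normal to the layers, continuity requires the same specific discharge q through every layer.
Σ(b_i/K_i) = 6.64/85.2 + 7.55/0.135 = 56.00 d.
q = Δh / Σ(b_i/K_i) = 8.92 / 56.00 = 0.1593 m/day.
In each layer the seepage velocity is v_i = q/n_i, so the layer transit time is t_i = b_i·n_i / q:
  layer 1 (karst limestone): t_1 = 6.64 × 0.12 / 0.1593 = 5.003 d
  layer 2 (silty sand): t_2 = 7.55 × 0.15 / 0.1593 = 7.110 d
Total t = Σ t_i = 12.11 days.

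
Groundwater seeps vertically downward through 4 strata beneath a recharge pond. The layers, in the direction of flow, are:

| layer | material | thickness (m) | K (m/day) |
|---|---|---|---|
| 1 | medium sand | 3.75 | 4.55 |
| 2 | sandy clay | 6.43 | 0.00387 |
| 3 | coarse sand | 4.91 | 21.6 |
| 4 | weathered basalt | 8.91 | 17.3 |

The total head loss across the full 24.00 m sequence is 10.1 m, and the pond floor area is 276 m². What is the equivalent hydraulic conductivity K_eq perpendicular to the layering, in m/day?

0.0144

Flow is perpendicular to layering, so the layers act in series and the equivalent K is the thickness-weighted harmonic mean.
Total thickness L = 3.75 + 6.43 + 4.91 + 8.91 = 24.00 m.
Σ(b_i/K_i) = 3.75/4.55 + 6.43/0.00387 + 4.91/21.6 + 8.91/17.3 = 1663 d.
K_eq = L / Σ(b_i/K_i) = 24.00 / 1663 = 0.01443 m/day.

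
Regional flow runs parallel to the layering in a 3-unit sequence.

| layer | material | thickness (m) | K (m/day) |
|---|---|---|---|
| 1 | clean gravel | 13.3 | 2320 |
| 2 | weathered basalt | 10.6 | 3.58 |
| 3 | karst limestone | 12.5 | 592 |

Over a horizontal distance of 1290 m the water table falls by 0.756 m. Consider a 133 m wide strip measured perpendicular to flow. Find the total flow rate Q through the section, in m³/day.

2980

Flow is parallel to layering, so each bed carries its own Darcy discharge and the transmissivities add.
Σ(K_i·b_i) = 2320×13.3 + 3.58×10.6 + 592×12.5 = 38294 m²/day.
Hydraulic gradient i = Δh / L = 0.756 / 1290 = 0.0005860.
Q = Σ(K_i·b_i) · W · i = 38294 × 133 × 0.0005860 = 2985 m³/day.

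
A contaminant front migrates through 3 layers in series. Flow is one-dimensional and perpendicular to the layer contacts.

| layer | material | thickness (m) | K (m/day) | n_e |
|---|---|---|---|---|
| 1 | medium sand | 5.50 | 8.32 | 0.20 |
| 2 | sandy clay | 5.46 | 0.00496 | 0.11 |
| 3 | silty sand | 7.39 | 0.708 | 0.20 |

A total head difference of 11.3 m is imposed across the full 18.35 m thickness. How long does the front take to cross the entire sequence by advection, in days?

313

With flow normal to the layers, continuity requires the same specific discharge q through every layer.
Σ(b_i/K_i) = 5.50/8.32 + 5.46/0.00496 + 7.39/0.708 = 1112 d.
q = Δh / Σ(b_i/K_i) = 11.3 / 1112 = 0.01016 m/day.
In each layer the seepage velocity is v_i = q/n_i, so the layer transit time is t_i = b_i·n_i / q:
  layer 1 (medium sand): t_1 = 5.50 × 0.20 / 0.01016 = 108.2 d
  layer 2 (sandy clay): t_2 = 5.46 × 0.11 / 0.01016 = 59.10 d
  layer 3 (silty sand): t_3 = 7.39 × 0.20 / 0.01016 = 145.4 d
Total t = Σ t_i = 312.8 days.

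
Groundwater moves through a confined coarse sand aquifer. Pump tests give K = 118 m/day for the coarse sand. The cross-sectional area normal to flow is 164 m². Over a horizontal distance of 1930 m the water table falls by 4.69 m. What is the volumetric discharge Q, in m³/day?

47.0

Hydraulic gradient i = Δh / L = 4.69 / 1930 = 0.002430.
Darcy's law: Q = K · A · i = 118.0 × 164.0 × 0.002430 = 47.03 m³/day.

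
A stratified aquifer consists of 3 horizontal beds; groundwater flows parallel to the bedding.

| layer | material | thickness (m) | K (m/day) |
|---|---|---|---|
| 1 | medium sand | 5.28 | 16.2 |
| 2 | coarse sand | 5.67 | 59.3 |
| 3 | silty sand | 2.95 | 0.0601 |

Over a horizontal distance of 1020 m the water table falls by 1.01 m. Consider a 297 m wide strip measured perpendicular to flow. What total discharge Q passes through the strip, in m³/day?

Flow is parallel to layering, so each bed carries its own Darcy discharge and the transmissivities add.
Σ(K_i·b_i) = 16.2×5.28 + 59.3×5.67 + 0.0601×2.95 = 421.9 m²/day.
Hydraulic gradient i = Δh / L = 1.01 / 1020 = 0.0009902.
Q = Σ(K_i·b_i) · W · i = 421.9 × 297 × 0.0009902 = 124.1 m³/day.

124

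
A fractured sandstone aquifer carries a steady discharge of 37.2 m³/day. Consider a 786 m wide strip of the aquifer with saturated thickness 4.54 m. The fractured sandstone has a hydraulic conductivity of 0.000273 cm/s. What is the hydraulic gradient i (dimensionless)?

Convert K: 0.000273 cm/s × 864 = 0.2359 m/day.
Cross-sectional area A = 786 × 4.54 = 3568 m².
From Q = K·A·i, i = Q / (K·A) = 37.2 / (0.2359 × 3568) = 0.04420.

0.0442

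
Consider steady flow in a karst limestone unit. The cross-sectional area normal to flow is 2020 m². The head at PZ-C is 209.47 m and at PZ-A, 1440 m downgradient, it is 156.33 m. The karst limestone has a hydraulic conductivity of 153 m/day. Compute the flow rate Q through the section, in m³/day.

11400

Hydraulic gradient i = (209.47 − 156.33) / 1440 = 53.14 / 1440 = 0.03690.
Darcy's law: Q = K · A · i = 153.0 × 2020 × 0.03690 = 11405 m³/day.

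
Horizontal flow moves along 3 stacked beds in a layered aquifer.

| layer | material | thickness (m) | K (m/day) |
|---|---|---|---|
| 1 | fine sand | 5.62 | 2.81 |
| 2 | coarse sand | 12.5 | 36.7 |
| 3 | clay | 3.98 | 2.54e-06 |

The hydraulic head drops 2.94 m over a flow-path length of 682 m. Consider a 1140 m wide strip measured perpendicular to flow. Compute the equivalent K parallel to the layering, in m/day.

Flow is parallel to layering, so each bed carries its own Darcy discharge and the transmissivities add.
Σ(K_i·b_i) = 2.81×5.62 + 36.7×12.5 + 2.54e-06×3.98 = 474.5 m²/day.
Total thickness b = 22.10 m, so K_eq = Σ(K_i·b_i)/b = 21.47 m/day.

21.5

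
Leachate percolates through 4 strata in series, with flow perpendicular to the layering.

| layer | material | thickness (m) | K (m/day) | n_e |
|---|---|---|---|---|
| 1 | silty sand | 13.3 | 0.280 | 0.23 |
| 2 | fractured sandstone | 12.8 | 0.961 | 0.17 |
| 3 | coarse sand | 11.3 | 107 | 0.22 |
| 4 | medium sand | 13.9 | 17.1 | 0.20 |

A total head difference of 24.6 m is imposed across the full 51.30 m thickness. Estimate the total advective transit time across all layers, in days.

26.4

With flow normal to the layers, continuity requires the same specific discharge q through every layer.
Σ(b_i/K_i) = 13.3/0.280 + 12.8/0.961 + 11.3/107 + 13.9/17.1 = 61.74 d.
q = Δh / Σ(b_i/K_i) = 24.6 / 61.74 = 0.3985 m/day.
In each layer the seepage velocity is v_i = q/n_i, so the layer transit time is t_i = b_i·n_i / q:
  layer 1 (silty sand): t_1 = 13.3 × 0.23 / 0.3985 = 7.677 d
  layer 2 (fractured sandstone): t_2 = 12.8 × 0.17 / 0.3985 = 5.461 d
  layer 3 (coarse sand): t_3 = 11.3 × 0.22 / 0.3985 = 6.239 d
  layer 4 (medium sand): t_4 = 13.9 × 0.20 / 0.3985 = 6.977 d
Total t = Σ t_i = 26.35 days.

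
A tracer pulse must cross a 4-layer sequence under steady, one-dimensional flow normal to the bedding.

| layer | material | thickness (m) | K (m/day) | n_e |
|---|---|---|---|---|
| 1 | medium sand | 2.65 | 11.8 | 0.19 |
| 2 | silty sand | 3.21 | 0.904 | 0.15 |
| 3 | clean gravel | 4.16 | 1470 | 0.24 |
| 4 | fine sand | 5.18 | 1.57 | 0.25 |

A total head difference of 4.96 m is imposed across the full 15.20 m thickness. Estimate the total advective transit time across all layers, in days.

4.68

With flow normal to the layers, continuity requires the same specific discharge q through every layer.
Σ(b_i/K_i) = 2.65/11.8 + 3.21/0.904 + 4.16/1470 + 5.18/1.57 = 7.078 d.
q = Δh / Σ(b_i/K_i) = 4.96 / 7.078 = 0.7008 m/day.
In each layer the seepage velocity is v_i = q/n_i, so the layer transit time is t_i = b_i·n_i / q:
  layer 1 (medium sand): t_1 = 2.65 × 0.19 / 0.7008 = 0.7185 d
  layer 2 (silty sand): t_2 = 3.21 × 0.15 / 0.7008 = 0.6871 d
  layer 3 (clean gravel): t_3 = 4.16 × 0.24 / 0.7008 = 1.425 d
  layer 4 (fine sand): t_4 = 5.18 × 0.25 / 0.7008 = 1.848 d
Total t = Σ t_i = 4.678 days.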